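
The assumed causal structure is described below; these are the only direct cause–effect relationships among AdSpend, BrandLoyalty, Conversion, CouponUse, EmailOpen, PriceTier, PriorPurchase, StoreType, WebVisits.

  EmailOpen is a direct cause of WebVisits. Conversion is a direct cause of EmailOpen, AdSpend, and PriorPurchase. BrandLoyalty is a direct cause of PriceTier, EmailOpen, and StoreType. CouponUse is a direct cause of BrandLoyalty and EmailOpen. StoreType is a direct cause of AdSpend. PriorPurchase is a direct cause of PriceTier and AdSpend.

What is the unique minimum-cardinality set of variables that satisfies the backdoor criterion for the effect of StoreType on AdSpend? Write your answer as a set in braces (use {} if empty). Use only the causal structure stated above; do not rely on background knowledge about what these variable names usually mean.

{}

Variables eligible for adjustment (non-descendants of StoreType, excluding StoreType and AdSpend): {BrandLoyalty, Conversion, CouponUse, EmailOpen, PriceTier, PriorPurchase, WebVisits}.
Backdoor paths from StoreType to AdSpend:
  P1: StoreType <- BrandLoyalty <- CouponUse -> EmailOpen <- Conversion -> PriorPurchase -> AdSpend
  P2: StoreType <- BrandLoyalty <- CouponUse -> EmailOpen <- Conversion -> AdSpend
  P3: StoreType <- BrandLoyalty -> EmailOpen <- Conversion -> PriorPurchase -> AdSpend
  P4: StoreType <- BrandLoyalty -> EmailOpen <- Conversion -> AdSpend
  P5: StoreType <- BrandLoyalty -> PriceTier <- PriorPurchase <- Conversion -> AdSpend
  P6: StoreType <- BrandLoyalty -> PriceTier <- PriorPurchase -> AdSpend
Each backdoor path contains an unconditioned collider, so every path is already blocked with the empty conditioning set:
  P1: blocked at collider EmailOpen (neither it nor any descendant is in the conditioning set).
  P2: blocked at collider EmailOpen (neither it nor any descendant is in the conditioning set).
  P3: blocked at collider EmailOpen (neither it nor any descendant is in the conditioning set).
  P4: blocked at collider EmailOpen (neither it nor any descendant is in the conditioning set).
  P5: blocked at collider PriceTier (neither it nor any descendant is in the conditioning set).
  P6: blocked at collider PriceTier (neither it nor any descendant is in the conditioning set).
The empty set is therefore the unique smallest valid set.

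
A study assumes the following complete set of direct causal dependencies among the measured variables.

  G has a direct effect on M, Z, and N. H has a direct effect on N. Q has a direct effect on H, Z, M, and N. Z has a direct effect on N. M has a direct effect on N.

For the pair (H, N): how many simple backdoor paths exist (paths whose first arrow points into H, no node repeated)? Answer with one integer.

A backdoor path from H to N is any simple undirected path whose first edge points into H (i.e. leaves H via a parent).
Parents of H: {Q}.
Enumerating:
  P1: H <- Q -> M <- G -> Z -> N
  P2: H <- Q -> M <- G -> N
  P3: H <- Q -> M -> N
  P4: H <- Q -> Z <- G -> M -> N
  P5: H <- Q -> Z <- G -> N
  P6: H <- Q -> Z -> N
  P7: H <- Q -> N
That exhausts the simple backdoor paths. Count: 7.

7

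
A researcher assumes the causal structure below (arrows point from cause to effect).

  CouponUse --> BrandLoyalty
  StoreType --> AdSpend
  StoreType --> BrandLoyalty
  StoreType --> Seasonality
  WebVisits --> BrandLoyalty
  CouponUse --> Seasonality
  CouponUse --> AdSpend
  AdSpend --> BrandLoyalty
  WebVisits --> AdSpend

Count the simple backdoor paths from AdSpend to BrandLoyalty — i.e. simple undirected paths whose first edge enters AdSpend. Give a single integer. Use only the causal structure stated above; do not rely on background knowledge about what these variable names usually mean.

A backdoor path from AdSpend to BrandLoyalty is any simple undirected path whose first edge points into AdSpend (i.e. leaves AdSpend via a parent).
Parents of AdSpend: {CouponUse, StoreType, WebVisits}.
Enumerating:
  P1: AdSpend <- CouponUse -> Seasonality <- StoreType -> BrandLoyalty
  P2: AdSpend <- CouponUse -> BrandLoyalty
  P3: AdSpend <- WebVisits -> BrandLoyalty
  P4: AdSpend <- StoreType -> Seasonality <- CouponUse -> BrandLoyalty
  P5: AdSpend <- StoreType -> BrandLoyalty
That exhausts the simple backdoor paths. Count: 5.

5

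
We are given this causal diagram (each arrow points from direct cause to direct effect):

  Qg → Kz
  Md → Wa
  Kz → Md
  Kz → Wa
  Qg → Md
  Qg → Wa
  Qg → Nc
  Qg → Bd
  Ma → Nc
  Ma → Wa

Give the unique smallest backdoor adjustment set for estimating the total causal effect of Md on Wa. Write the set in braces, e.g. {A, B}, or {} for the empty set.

{Kz, Qg}

Variables eligible for adjustment (non-descendants of Md, excluding Md and Wa): {Bd, Kz, Ma, Nc, Qg}.
Backdoor paths from Md to Wa:
  P1: Md <- Qg -> Kz -> Wa
  P2: Md <- Qg -> Wa
  P3: Md <- Qg -> Nc <- Ma -> Wa
  P4: Md <- Kz <- Qg -> Wa
  P5: Md <- Kz <- Qg -> Nc <- Ma -> Wa
  P6: Md <- Kz -> Wa
The empty set is not sufficient: P1 (Md <- Qg -> Kz -> Wa) has no collider blocking it and no conditioned non-collider, so it is open.
Try {Kz, Qg}:
  P1: blocked at fork node Qg ∈ conditioning set.
  P2: blocked at fork node Qg ∈ conditioning set.
  P3: blocked at fork node Qg ∈ conditioning set.
  P4: blocked at chain node Kz ∈ conditioning set.
  P5: blocked at chain node Kz ∈ conditioning set.
  P6: blocked at fork node Kz ∈ conditioning set.
{Kz, Qg} contains no descendant of Md and blocks every backdoor path.
Every element of {Kz, Qg} is needed (dropping Kz leaves P6 open; dropping Qg leaves P2 open), so no proper subset is valid.
Among all size-2 subsets of the eligible variables, only {Kz, Qg} blocks every backdoor path, so it is the unique smallest valid adjustment set.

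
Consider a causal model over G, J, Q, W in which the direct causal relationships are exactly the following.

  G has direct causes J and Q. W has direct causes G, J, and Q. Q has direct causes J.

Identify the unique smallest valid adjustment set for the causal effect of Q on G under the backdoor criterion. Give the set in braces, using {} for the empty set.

Variables eligible for adjustment (non-descendants of Q, excluding Q and G): {J}.
Backdoor paths from Q to G:
  P1: Q <- J -> G
  P2: Q <- J -> W <- G
The empty set is not sufficient: P1 (Q <- J -> G) has no collider blocking it and no conditioned non-collider, so it is open.
Try {J}:
  P1: blocked at fork node J ∈ conditioning set.
  P2: blocked at fork node J ∈ conditioning set.
{J} contains no descendant of Q and blocks every backdoor path.
{J} is the unique smallest valid adjustment set.

{J}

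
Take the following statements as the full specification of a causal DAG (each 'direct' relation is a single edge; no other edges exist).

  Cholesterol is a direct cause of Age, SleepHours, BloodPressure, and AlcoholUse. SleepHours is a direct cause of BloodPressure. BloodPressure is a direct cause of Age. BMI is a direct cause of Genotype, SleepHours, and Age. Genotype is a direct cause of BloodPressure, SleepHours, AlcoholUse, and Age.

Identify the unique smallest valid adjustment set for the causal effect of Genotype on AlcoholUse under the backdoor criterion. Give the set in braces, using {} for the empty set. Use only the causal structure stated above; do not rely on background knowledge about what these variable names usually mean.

{}

Variables eligible for adjustment (non-descendants of Genotype, excluding Genotype and AlcoholUse): {BMI, Cholesterol}.
Backdoor paths from Genotype to AlcoholUse:
  P1: Genotype <- BMI -> SleepHours <- Cholesterol -> AlcoholUse
  P2: Genotype <- BMI -> SleepHours -> BloodPressure <- Cholesterol -> AlcoholUse
  P3: Genotype <- BMI -> SleepHours -> BloodPressure -> Age <- Cholesterol -> AlcoholUse
  P4: Genotype <- BMI -> Age <- Cholesterol -> AlcoholUse
  P5: Genotype <- BMI -> Age <- BloodPressure <- Cholesterol -> AlcoholUse
  P6: Genotype <- BMI -> Age <- BloodPressure <- SleepHours <- Cholesterol -> AlcoholUse
Each backdoor path contains an unconditioned collider, so every path is already blocked with the empty conditioning set:
  P1: blocked at collider SleepHours (neither it nor any descendant is in the conditioning set).
  P2: blocked at collider BloodPressure (neither it nor any descendant is in the conditioning set).
  P3: blocked at collider Age (neither it nor any descendant is in the conditioning set).
  P4: blocked at collider Age (neither it nor any descendant is in the conditioning set).
  P5: blocked at collider Age (neither it nor any descendant is in the conditioning set).
  P6: blocked at collider Age (neither it nor any descendant is in the conditioning set).
The empty set is therefore the unique smallest valid set.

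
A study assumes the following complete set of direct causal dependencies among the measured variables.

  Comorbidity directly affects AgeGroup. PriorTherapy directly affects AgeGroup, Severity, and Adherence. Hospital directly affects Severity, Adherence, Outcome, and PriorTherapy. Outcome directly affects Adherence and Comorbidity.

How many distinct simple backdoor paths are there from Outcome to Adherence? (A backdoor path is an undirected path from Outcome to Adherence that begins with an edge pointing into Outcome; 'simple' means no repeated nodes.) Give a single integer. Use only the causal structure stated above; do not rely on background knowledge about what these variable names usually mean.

A backdoor path from Outcome to Adherence is any simple undirected path whose first edge points into Outcome (i.e. leaves Outcome via a parent).
Parents of Outcome: {Hospital}.
Enumerating:
  P1: Outcome <- Hospital -> PriorTherapy -> Adherence
  P2: Outcome <- Hospital -> Adherence
  P3: Outcome <- Hospital -> Severity <- PriorTherapy -> Adherence
That exhausts the simple backdoor paths. Count: 3.

3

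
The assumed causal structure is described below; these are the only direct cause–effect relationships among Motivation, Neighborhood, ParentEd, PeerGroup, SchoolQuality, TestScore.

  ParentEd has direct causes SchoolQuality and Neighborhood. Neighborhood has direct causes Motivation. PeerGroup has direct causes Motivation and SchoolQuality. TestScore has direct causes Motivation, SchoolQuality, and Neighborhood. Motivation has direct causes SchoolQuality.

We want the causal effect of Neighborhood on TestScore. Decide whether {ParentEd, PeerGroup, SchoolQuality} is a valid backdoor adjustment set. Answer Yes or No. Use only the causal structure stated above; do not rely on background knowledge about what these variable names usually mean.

Backdoor paths from Neighborhood to TestScore (paths whose first edge points into Neighborhood):
  P1: Neighborhood <- Motivation <- SchoolQuality -> TestScore
  P2: Neighborhood <- Motivation -> TestScore
  P3: Neighborhood <- Motivation -> PeerGroup <- SchoolQuality -> TestScore
Condition 1 (no descendant of Neighborhood in the set): FAILS — ParentEd is a descendant of Neighborhood.
Condition 2 (every backdoor path blocked by {ParentEd, PeerGroup, SchoolQuality}):
  P1: blocked at fork node SchoolQuality ∈ conditioning set.
  P2: open — no interior node is in the conditioning set.
  P3: blocked at fork node SchoolQuality ∈ conditioning set.
{ParentEd, PeerGroup, SchoolQuality} does not satisfy the backdoor criterion.

No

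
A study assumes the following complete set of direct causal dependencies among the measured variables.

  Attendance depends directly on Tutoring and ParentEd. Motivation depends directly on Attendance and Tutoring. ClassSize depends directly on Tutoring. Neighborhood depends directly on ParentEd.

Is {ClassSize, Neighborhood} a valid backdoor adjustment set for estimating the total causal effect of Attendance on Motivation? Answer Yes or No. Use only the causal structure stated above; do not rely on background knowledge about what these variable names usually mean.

Backdoor paths from Attendance to Motivation (paths whose first edge points into Attendance):
  P1: Attendance <- Tutoring -> Motivation
Condition 1 (no descendant of Attendance in the set): holds — descendants of Attendance are {Motivation}; none are in {ClassSize, Neighborhood}.
Condition 2 (every backdoor path blocked by {ClassSize, Neighborhood}):
  P1: open — no interior node is in the conditioning set.
{ClassSize, Neighborhood} does not satisfy the backdoor criterion.

No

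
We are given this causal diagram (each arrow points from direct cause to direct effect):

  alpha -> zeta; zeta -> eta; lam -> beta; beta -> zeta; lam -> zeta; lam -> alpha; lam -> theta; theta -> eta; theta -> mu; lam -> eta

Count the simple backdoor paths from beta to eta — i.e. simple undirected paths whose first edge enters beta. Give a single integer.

A backdoor path from beta to eta is any simple undirected path whose first edge points into beta (i.e. leaves beta via a parent).
Parents of beta: {lam}.
Enumerating:
  P1: beta <- lam -> alpha -> zeta -> eta
  P2: beta <- lam -> theta -> eta
  P3: beta <- lam -> zeta -> eta
  P4: beta <- lam -> eta
That exhausts the simple backdoor paths. Count: 4.

4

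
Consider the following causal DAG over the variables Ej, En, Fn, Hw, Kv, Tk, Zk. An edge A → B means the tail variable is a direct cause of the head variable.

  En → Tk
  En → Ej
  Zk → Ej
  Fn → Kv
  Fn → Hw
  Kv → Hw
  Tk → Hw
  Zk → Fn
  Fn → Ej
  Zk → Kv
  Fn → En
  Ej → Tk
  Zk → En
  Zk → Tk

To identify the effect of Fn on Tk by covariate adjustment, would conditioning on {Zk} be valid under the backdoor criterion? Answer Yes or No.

Yes

Backdoor paths from Fn to Tk (paths whose first edge points into Fn):
  P1: Fn <- Zk -> Kv -> Hw <- Tk
  P2: Fn <- Zk -> En -> Ej -> Tk
  P3: Fn <- Zk -> En -> Tk
  P4: Fn <- Zk -> Ej <- En -> Tk
  P5: Fn <- Zk -> Ej -> Tk
  P6: Fn <- Zk -> Tk
Condition 1 (no descendant of Fn in the set): holds — descendants of Fn are {Ej, En, Hw, Kv, Tk}; none are in {Zk}.
Condition 2 (every backdoor path blocked by {Zk}):
  P1: blocked at fork node Zk ∈ conditioning set.
  P2: blocked at fork node Zk ∈ conditioning set.
  P3: blocked at fork node Zk ∈ conditioning set.
  P4: blocked at fork node Zk ∈ conditioning set.
  P5: blocked at fork node Zk ∈ conditioning set.
  P6: blocked at fork node Zk ∈ conditioning set.
{Zk} satisfies the backdoor criterion.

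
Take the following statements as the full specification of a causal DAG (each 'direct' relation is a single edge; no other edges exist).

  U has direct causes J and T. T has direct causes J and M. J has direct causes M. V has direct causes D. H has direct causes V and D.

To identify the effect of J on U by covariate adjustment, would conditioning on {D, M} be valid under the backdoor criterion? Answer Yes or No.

Backdoor paths from J to U (paths whose first edge points into J):
  P1: J <- M -> T -> U
Condition 1 (no descendant of J in the set): holds — descendants of J are {T, U}; none are in {D, M}.
Condition 2 (every backdoor path blocked by {D, M}):
  P1: blocked at fork node M ∈ conditioning set.
{D, M} satisfies the backdoor criterion.

Yes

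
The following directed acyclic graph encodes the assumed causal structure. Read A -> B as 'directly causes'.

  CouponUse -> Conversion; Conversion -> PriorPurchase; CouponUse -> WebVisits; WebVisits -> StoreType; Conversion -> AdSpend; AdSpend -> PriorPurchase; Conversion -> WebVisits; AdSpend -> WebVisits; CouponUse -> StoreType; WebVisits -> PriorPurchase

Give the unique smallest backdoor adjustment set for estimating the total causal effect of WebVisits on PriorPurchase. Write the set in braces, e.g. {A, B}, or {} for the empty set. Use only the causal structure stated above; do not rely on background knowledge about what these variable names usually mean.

{AdSpend, Conversion}

Variables eligible for adjustment (non-descendants of WebVisits, excluding WebVisits and PriorPurchase): {AdSpend, Conversion, CouponUse}.
Backdoor paths from WebVisits to PriorPurchase:
  P1: WebVisits <- CouponUse -> Conversion -> AdSpend -> PriorPurchase
  P2: WebVisits <- CouponUse -> Conversion -> PriorPurchase
  P3: WebVisits <- Conversion -> AdSpend -> PriorPurchase
  P4: WebVisits <- Conversion -> PriorPurchase
  P5: WebVisits <- AdSpend <- Conversion -> PriorPurchase
  P6: WebVisits <- AdSpend -> PriorPurchase
The empty set is not sufficient: P1 (WebVisits <- CouponUse -> Conversion -> AdSpend -> PriorPurchase) has no collider blocking it and no conditioned non-collider, so it is open.
Try {AdSpend, Conversion}:
  P1: blocked at chain node Conversion ∈ conditioning set.
  P2: blocked at chain node Conversion ∈ conditioning set.
  P3: blocked at fork node Conversion ∈ conditioning set.
  P4: blocked at fork node Conversion ∈ conditioning set.
  P5: blocked at chain node AdSpend ∈ conditioning set.
  P6: blocked at fork node AdSpend ∈ conditioning set.
{AdSpend, Conversion} contains no descendant of WebVisits and blocks every backdoor path.
Every element of {AdSpend, Conversion} is needed (dropping AdSpend leaves P6 open; dropping Conversion leaves P2 open), so no proper subset is valid.
Among all size-2 subsets of the eligible variables, only {AdSpend, Conversion} blocks every backdoor path, so it is the unique smallest valid adjustment set.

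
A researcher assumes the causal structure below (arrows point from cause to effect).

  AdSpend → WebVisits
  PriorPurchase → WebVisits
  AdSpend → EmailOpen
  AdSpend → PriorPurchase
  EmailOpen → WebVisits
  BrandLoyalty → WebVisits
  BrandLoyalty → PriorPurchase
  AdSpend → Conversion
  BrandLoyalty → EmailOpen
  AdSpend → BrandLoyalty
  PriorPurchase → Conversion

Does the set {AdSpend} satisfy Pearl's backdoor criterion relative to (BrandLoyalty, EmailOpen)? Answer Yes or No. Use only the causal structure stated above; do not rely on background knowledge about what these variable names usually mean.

Backdoor paths from BrandLoyalty to EmailOpen (paths whose first edge points into BrandLoyalty):
  P1: BrandLoyalty <- AdSpend -> PriorPurchase -> WebVisits <- EmailOpen
  P2: BrandLoyalty <- AdSpend -> EmailOpen
  P3: BrandLoyalty <- AdSpend -> Conversion <- PriorPurchase -> WebVisits <- EmailOpen
  P4: BrandLoyalty <- AdSpend -> WebVisits <- EmailOpen
Condition 1 (no descendant of BrandLoyalty in the set): holds — descendants of BrandLoyalty are {Conversion, EmailOpen, PriorPurchase, WebVisits}; none are in {AdSpend}.
Condition 2 (every backdoor path blocked by {AdSpend}):
  P1: blocked at fork node AdSpend ∈ conditioning set.
  P2: blocked at fork node AdSpend ∈ conditioning set.
  P3: blocked at fork node AdSpend ∈ conditioning set.
  P4: blocked at fork node AdSpend ∈ conditioning set.
{AdSpend} satisfies the backdoor criterion.

Yes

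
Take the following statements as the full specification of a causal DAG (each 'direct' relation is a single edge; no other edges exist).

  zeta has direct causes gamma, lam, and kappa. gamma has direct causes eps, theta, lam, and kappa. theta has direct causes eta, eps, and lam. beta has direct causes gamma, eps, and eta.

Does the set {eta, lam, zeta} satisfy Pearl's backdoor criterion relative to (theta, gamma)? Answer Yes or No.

No

Backdoor paths from theta to gamma (paths whose first edge points into theta):
  P1: theta <- lam -> gamma
  P2: theta <- lam -> zeta <- kappa -> gamma
  P3: theta <- lam -> zeta <- gamma
  P4: theta <- eta -> beta <- eps -> gamma
  P5: theta <- eta -> beta <- gamma
  P6: theta <- eps -> gamma
  P7: theta <- eps -> beta <- gamma
Condition 1 (no descendant of theta in the set): FAILS — zeta is a descendant of theta.
Condition 2 (every backdoor path blocked by {eta, lam, zeta}):
  P1: blocked at fork node lam ∈ conditioning set.
  P2: blocked at fork node lam ∈ conditioning set.
  P3: blocked at fork node lam ∈ conditioning set.
  P4: blocked at fork node eta ∈ conditioning set.
  P5: blocked at fork node eta ∈ conditioning set.
  P6: open — no interior node is in the conditioning set.
  P7: blocked at collider beta (neither it nor any descendant is in the conditioning set).
{eta, lam, zeta} does not satisfy the backdoor criterion.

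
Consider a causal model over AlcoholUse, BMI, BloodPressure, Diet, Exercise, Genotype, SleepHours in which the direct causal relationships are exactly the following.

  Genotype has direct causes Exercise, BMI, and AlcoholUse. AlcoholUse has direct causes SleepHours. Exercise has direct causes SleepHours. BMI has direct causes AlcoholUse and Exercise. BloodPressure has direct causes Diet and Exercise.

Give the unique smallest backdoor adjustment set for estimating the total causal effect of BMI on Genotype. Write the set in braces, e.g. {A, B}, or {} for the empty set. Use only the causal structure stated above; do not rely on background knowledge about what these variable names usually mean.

{AlcoholUse, Exercise}

Variables eligible for adjustment (non-descendants of BMI, excluding BMI and Genotype): {AlcoholUse, BloodPressure, Diet, Exercise, SleepHours}.
Backdoor paths from BMI to Genotype:
  P1: BMI <- AlcoholUse <- SleepHours -> Exercise -> Genotype
  P2: BMI <- AlcoholUse -> Genotype
  P3: BMI <- Exercise <- SleepHours -> AlcoholUse -> Genotype
  P4: BMI <- Exercise -> Genotype
The empty set is not sufficient: P1 (BMI <- AlcoholUse <- SleepHours -> Exercise -> Genotype) has no collider blocking it and no conditioned non-collider, so it is open.
Try {AlcoholUse, Exercise}:
  P1: blocked at chain node AlcoholUse ∈ conditioning set.
  P2: blocked at fork node AlcoholUse ∈ conditioning set.
  P3: blocked at chain node Exercise ∈ conditioning set.
  P4: blocked at fork node Exercise ∈ conditioning set.
{AlcoholUse, Exercise} contains no descendant of BMI and blocks every backdoor path.
Every element of {AlcoholUse, Exercise} is needed (dropping AlcoholUse leaves P2 open; dropping Exercise leaves P4 open), so no proper subset is valid.
Among all size-2 subsets of the eligible variables, only {AlcoholUse, Exercise} blocks every backdoor path, so it is the unique smallest valid adjustment set.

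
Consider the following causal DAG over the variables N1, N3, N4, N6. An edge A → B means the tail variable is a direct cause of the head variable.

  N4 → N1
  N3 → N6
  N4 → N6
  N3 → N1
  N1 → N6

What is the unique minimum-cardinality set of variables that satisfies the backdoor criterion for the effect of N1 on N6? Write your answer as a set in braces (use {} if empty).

Variables eligible for adjustment (non-descendants of N1, excluding N1 and N6): {N3, N4}.
Backdoor paths from N1 to N6:
  P1: N1 <- N3 -> N6
  P2: N1 <- N4 -> N6
The empty set is not sufficient: P1 (N1 <- N3 -> N6) has no collider blocking it and no conditioned non-collider, so it is open.
Try {N3, N4}:
  P1: blocked at fork node N3 ∈ conditioning set.
  P2: blocked at fork node N4 ∈ conditioning set.
{N3, N4} contains no descendant of N1 and blocks every backdoor path.
Every element of {N3, N4} is needed (dropping N3 leaves P1 open; dropping N4 leaves P2 open), so no proper subset is valid.
Among all size-2 subsets of the eligible variables, only {N3, N4} blocks every backdoor path, so it is the unique smallest valid adjustment set.

{N3, N4}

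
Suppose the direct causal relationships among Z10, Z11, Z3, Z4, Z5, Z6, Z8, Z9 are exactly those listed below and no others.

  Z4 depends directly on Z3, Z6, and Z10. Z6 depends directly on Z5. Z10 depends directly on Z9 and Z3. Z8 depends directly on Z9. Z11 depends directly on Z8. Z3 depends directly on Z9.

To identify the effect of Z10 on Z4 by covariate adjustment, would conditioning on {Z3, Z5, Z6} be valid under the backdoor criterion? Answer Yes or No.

Backdoor paths from Z10 to Z4 (paths whose first edge points into Z10):
  P1: Z10 <- Z9 -> Z3 -> Z4
  P2: Z10 <- Z3 -> Z4
Condition 1 (no descendant of Z10 in the set): holds — descendants of Z10 are {Z4}; none are in {Z3, Z5, Z6}.
Condition 2 (every backdoor path blocked by {Z3, Z5, Z6}):
  P1: blocked at chain node Z3 ∈ conditioning set.
  P2: blocked at fork node Z3 ∈ conditioning set.
{Z3, Z5, Z6} satisfies the backdoor criterion.

Yes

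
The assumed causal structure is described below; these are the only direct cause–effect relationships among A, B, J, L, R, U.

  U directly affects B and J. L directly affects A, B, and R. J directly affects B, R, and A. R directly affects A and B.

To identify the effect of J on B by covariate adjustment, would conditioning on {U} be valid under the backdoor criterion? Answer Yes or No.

Backdoor paths from J to B (paths whose first edge points into J):
  P1: J <- U -> B
Condition 1 (no descendant of J in the set): holds — descendants of J are {A, B, R}; none are in {U}.
Condition 2 (every backdoor path blocked by {U}):
  P1: blocked at fork node U ∈ conditioning set.
{U} satisfies the backdoor criterion.

Yes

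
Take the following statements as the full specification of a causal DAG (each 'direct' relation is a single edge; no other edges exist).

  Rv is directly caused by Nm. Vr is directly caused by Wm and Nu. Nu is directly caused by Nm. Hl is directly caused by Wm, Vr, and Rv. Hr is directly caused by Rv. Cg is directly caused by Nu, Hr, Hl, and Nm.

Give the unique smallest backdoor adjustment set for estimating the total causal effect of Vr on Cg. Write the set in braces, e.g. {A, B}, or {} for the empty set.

{Nu, Wm}

Variables eligible for adjustment (non-descendants of Vr, excluding Vr and Cg): {Hr, Nm, Nu, Rv, Wm}.
Backdoor paths from Vr to Cg:
  P1: Vr <- Nu <- Nm -> Rv -> Hr -> Cg
  P2: Vr <- Nu <- Nm -> Rv -> Hl -> Cg
  P3: Vr <- Nu <- Nm -> Cg
  P4: Vr <- Nu -> Cg
  P5: Vr <- Wm -> Hl <- Rv <- Nm -> Nu -> Cg
  P6: Vr <- Wm -> Hl <- Rv <- Nm -> Cg
  P7: Vr <- Wm -> Hl <- Rv -> Hr -> Cg
  P8: Vr <- Wm -> Hl -> Cg
The empty set is not sufficient: P1 (Vr <- Nu <- Nm -> Rv -> Hr -> Cg) has no collider blocking it and no conditioned non-collider, so it is open.
Try {Nu, Wm}:
  P1: blocked at chain node Nu ∈ conditioning set.
  P2: blocked at chain node Nu ∈ conditioning set.
  P3: blocked at chain node Nu ∈ conditioning set.
  P4: blocked at fork node Nu ∈ conditioning set.
  P5: blocked at fork node Wm ∈ conditioning set.
  P6: blocked at fork node Wm ∈ conditioning set.
  P7: blocked at fork node Wm ∈ conditioning set.
  P8: blocked at fork node Wm ∈ conditioning set.
{Nu, Wm} contains no descendant of Vr and blocks every backdoor path.
Every element of {Nu, Wm} is needed (dropping Nu leaves P1 open; dropping Wm leaves P8 open), so no proper subset is valid.
Among all size-2 subsets of the eligible variables, only {Nu, Wm} blocks every backdoor path, so it is the unique smallest valid adjustment set.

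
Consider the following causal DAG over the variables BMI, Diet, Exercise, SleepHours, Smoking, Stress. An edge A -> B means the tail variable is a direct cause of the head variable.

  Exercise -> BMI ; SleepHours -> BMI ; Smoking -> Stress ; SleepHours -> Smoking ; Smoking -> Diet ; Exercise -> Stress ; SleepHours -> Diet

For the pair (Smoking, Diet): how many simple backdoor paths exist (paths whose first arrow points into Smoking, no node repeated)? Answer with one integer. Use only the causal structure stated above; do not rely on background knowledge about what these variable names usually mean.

1

A backdoor path from Smoking to Diet is any simple undirected path whose first edge points into Smoking (i.e. leaves Smoking via a parent).
Parents of Smoking: {SleepHours}.
Enumerating:
  P1: Smoking <- SleepHours -> Diet
That exhausts the simple backdoor paths. Count: 1.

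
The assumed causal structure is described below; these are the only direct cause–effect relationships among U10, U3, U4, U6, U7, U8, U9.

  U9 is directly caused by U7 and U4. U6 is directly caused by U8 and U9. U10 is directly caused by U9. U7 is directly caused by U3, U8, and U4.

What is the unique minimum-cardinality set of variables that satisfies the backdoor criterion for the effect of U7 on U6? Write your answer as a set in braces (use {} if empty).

Variables eligible for adjustment (non-descendants of U7, excluding U7 and U6): {U3, U4, U8}.
Backdoor paths from U7 to U6:
  P1: U7 <- U8 -> U6
  P2: U7 <- U4 -> U9 -> U6
The empty set is not sufficient: P1 (U7 <- U8 -> U6) has no collider blocking it and no conditioned non-collider, so it is open.
Try {U4, U8}:
  P1: blocked at fork node U8 ∈ conditioning set.
  P2: blocked at fork node U4 ∈ conditioning set.
{U4, U8} contains no descendant of U7 and blocks every backdoor path.
Every element of {U4, U8} is needed (dropping U4 leaves P2 open; dropping U8 leaves P1 open), so no proper subset is valid.
Among all size-2 subsets of the eligible variables, only {U4, U8} blocks every backdoor path, so it is the unique smallest valid adjustment set.

{U4, U8}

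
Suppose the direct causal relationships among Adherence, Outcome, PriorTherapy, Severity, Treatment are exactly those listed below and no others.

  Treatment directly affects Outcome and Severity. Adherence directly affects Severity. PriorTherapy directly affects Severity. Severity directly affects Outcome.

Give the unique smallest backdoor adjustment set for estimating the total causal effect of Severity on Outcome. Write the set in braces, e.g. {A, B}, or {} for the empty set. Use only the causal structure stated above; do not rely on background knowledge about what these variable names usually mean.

Variables eligible for adjustment (non-descendants of Severity, excluding Severity and Outcome): {Adherence, PriorTherapy, Treatment}.
Backdoor paths from Severity to Outcome:
  P1: Severity <- Treatment -> Outcome
The empty set is not sufficient: P1 (Severity <- Treatment -> Outcome) has no collider blocking it and no conditioned non-collider, so it is open.
Try {Treatment}:
  P1: blocked at fork node Treatment ∈ conditioning set.
{Treatment} contains no descendant of Severity and blocks every backdoor path.
No other singleton works — e.g. {PriorTherapy} leaves P1 open — so {Treatment} is the unique smallest valid adjustment set.

{Treatment}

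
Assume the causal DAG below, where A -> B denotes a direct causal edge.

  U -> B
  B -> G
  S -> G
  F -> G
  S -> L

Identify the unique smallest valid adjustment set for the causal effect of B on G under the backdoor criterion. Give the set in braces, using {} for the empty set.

{}

Variables eligible for adjustment (non-descendants of B, excluding B and G): {F, L, S, U}.
Backdoor paths from B to G:
  (none)
With no backdoor paths the empty set already satisfies the criterion, and it is trivially minimal.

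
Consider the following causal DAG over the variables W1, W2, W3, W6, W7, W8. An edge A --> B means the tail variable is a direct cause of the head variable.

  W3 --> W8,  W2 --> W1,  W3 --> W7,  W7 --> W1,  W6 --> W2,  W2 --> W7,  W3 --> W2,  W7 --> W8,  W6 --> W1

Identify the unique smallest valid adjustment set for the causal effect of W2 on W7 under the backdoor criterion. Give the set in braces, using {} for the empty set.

{W3}

Variables eligible for adjustment (non-descendants of W2, excluding W2 and W7): {W3, W6}.
Backdoor paths from W2 to W7:
  P1: W2 <- W3 -> W7
  P2: W2 <- W3 -> W8 <- W7
  P3: W2 <- W6 -> W1 <- W7
The empty set is not sufficient: P1 (W2 <- W3 -> W7) has no collider blocking it and no conditioned non-collider, so it is open.
Try {W3}:
  P1: blocked at fork node W3 ∈ conditioning set.
  P2: blocked at fork node W3 ∈ conditioning set.
  P3: blocked at collider W1 (neither it nor any descendant is in the conditioning set).
{W3} contains no descendant of W2 and blocks every backdoor path.
No other singleton works — e.g. {W6} leaves P1 open — so {W3} is the unique smallest valid adjustment set.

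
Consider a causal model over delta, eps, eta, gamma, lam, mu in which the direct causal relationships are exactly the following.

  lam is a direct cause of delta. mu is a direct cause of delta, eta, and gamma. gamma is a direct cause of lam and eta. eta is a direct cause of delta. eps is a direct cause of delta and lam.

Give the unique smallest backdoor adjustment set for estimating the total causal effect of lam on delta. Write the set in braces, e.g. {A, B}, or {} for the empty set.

Variables eligible for adjustment (non-descendants of lam, excluding lam and delta): {eps, eta, gamma, mu}.
Backdoor paths from lam to delta:
  P1: lam <- gamma <- mu -> eta -> delta
  P2: lam <- gamma <- mu -> delta
  P3: lam <- gamma -> eta <- mu -> delta
  P4: lam <- gamma -> eta -> delta
  P5: lam <- eps -> delta
The empty set is not sufficient: P1 (lam <- gamma <- mu -> eta -> delta) has no collider blocking it and no conditioned non-collider, so it is open.
Try {eps, gamma}:
  P1: blocked at chain node gamma ∈ conditioning set.
  P2: blocked at chain node gamma ∈ conditioning set.
  P3: blocked at fork node gamma ∈ conditioning set.
  P4: blocked at fork node gamma ∈ conditioning set.
  P5: blocked at fork node eps ∈ conditioning set.
{eps, gamma} contains no descendant of lam and blocks every backdoor path.
Every element of {eps, gamma} is needed (dropping eps leaves P5 open; dropping gamma leaves P1 open), so no proper subset is valid.
Among all size-2 subsets of the eligible variables, only {eps, gamma} blocks every backdoor path, so it is the unique smallest valid adjustment set.

{eps, gamma}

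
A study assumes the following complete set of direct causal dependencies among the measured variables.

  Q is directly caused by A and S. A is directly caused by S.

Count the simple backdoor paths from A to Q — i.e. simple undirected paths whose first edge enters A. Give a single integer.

1

A backdoor path from A to Q is any simple undirected path whose first edge points into A (i.e. leaves A via a parent).
Parents of A: {S}.
Enumerating:
  P1: A <- S -> Q
That exhausts the simple backdoor paths. Count: 1.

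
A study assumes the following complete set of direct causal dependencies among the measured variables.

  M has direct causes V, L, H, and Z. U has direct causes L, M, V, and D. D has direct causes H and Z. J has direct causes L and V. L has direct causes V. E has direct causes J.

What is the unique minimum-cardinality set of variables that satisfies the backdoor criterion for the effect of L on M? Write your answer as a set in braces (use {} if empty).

{V}

Variables eligible for adjustment (non-descendants of L, excluding L and M): {D, H, V, Z}.
Backdoor paths from L to M:
  P1: L <- V -> M
  P2: L <- V -> U <- M
  P3: L <- V -> U <- D <- Z -> M
  P4: L <- V -> U <- D <- H -> M
The empty set is not sufficient: P1 (L <- V -> M) has no collider blocking it and no conditioned non-collider, so it is open.
Try {V}:
  P1: blocked at fork node V ∈ conditioning set.
  P2: blocked at fork node V ∈ conditioning set.
  P3: blocked at fork node V ∈ conditioning set.
  P4: blocked at fork node V ∈ conditioning set.
{V} contains no descendant of L and blocks every backdoor path.
No other singleton works — e.g. {Z} leaves P1 open — so {V} is the unique smallest valid adjustment set.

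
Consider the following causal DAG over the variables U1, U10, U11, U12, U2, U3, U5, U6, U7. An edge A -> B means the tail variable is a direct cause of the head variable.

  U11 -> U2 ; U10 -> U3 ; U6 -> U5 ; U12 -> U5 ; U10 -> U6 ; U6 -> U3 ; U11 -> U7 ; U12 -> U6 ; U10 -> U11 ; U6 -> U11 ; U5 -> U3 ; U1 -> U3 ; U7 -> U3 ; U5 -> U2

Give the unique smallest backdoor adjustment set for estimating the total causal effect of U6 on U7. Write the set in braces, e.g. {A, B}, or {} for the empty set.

{U10}

Variables eligible for adjustment (non-descendants of U6, excluding U6 and U7): {U1, U10, U12}.
Backdoor paths from U6 to U7:
  P1: U6 <- U10 -> U11 -> U2 <- U5 -> U3 <- U7
  P2: U6 <- U10 -> U11 -> U7
  P3: U6 <- U10 -> U3 <- U5 -> U2 <- U11 -> U7
  P4: U6 <- U10 -> U3 <- U7
  P5: U6 <- U12 -> U5 -> U2 <- U11 <- U10 -> U3 <- U7
  P6: U6 <- U12 -> U5 -> U2 <- U11 -> U7
  P7: U6 <- U12 -> U5 -> U3 <- U10 -> U11 -> U7
  P8: U6 <- U12 -> U5 -> U3 <- U7
The empty set is not sufficient: P2 (U6 <- U10 -> U11 -> U7) has no collider blocking it and no conditioned non-collider, so it is open.
Try {U10}:
  P1: blocked at fork node U10 ∈ conditioning set.
  P2: blocked at fork node U10 ∈ conditioning set.
  P3: blocked at fork node U10 ∈ conditioning set.
  P4: blocked at fork node U10 ∈ conditioning set.
  P5: blocked at collider U2 (neither it nor any descendant is in the conditioning set).
  P6: blocked at collider U2 (neither it nor any descendant is in the conditioning set).
  P7: blocked at collider U3 (neither it nor any descendant is in the conditioning set).
  P8: blocked at collider U3 (neither it nor any descendant is in the conditioning set).
{U10} contains no descendant of U6 and blocks every backdoor path.
No other singleton works — e.g. {U1} leaves P2 open — so {U10} is the unique smallest valid adjustment set.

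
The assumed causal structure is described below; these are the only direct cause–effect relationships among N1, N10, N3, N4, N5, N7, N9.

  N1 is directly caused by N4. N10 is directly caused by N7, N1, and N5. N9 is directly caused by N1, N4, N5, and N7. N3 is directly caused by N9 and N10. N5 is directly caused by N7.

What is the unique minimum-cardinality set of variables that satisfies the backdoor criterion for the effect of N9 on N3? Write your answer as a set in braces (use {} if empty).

Variables eligible for adjustment (non-descendants of N9, excluding N9 and N3): {N1, N10, N4, N5, N7}.
Backdoor paths from N9 to N3:
  P1: N9 <- N4 -> N1 -> N10 -> N3
  P2: N9 <- N7 -> N5 -> N10 -> N3
  P3: N9 <- N7 -> N10 -> N3
  P4: N9 <- N5 <- N7 -> N10 -> N3
  P5: N9 <- N5 -> N10 -> N3
  P6: N9 <- N1 -> N10 -> N3
The empty set is not sufficient: P1 (N9 <- N4 -> N1 -> N10 -> N3) has no collider blocking it and no conditioned non-collider, so it is open.
Try {N10}:
  P1: blocked at chain node N10 ∈ conditioning set.
  P2: blocked at chain node N10 ∈ conditioning set.
  P3: blocked at chain node N10 ∈ conditioning set.
  P4: blocked at chain node N10 ∈ conditioning set.
  P5: blocked at chain node N10 ∈ conditioning set.
  P6: blocked at chain node N10 ∈ conditioning set.
{N10} contains no descendant of N9 and blocks every backdoor path.
No other singleton works — e.g. {N4} leaves P2 open — so {N10} is the unique smallest valid adjustment set.

{N10}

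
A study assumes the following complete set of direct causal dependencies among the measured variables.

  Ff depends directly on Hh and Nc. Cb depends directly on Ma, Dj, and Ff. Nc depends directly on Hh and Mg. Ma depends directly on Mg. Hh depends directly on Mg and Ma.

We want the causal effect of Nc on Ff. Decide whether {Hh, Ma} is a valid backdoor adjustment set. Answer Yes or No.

Yes

Backdoor paths from Nc to Ff (paths whose first edge points into Nc):
  P1: Nc <- Mg -> Ma -> Hh -> Ff
  P2: Nc <- Mg -> Ma -> Cb <- Ff
  P3: Nc <- Mg -> Hh <- Ma -> Cb <- Ff
  P4: Nc <- Mg -> Hh -> Ff
  P5: Nc <- Hh <- Mg -> Ma -> Cb <- Ff
  P6: Nc <- Hh <- Ma -> Cb <- Ff
  P7: Nc <- Hh -> Ff
Condition 1 (no descendant of Nc in the set): holds — descendants of Nc are {Cb, Ff}; none are in {Hh, Ma}.
Condition 2 (every backdoor path blocked by {Hh, Ma}):
  P1: blocked at chain node Ma ∈ conditioning set.
  P2: blocked at chain node Ma ∈ conditioning set.
  P3: blocked at fork node Ma ∈ conditioning set.
  P4: blocked at chain node Hh ∈ conditioning set.
  P5: blocked at chain node Hh ∈ conditioning set.
  P6: blocked at chain node Hh ∈ conditioning set.
  P7: blocked at fork node Hh ∈ conditioning set.
{Hh, Ma} satisfies the backdoor criterion.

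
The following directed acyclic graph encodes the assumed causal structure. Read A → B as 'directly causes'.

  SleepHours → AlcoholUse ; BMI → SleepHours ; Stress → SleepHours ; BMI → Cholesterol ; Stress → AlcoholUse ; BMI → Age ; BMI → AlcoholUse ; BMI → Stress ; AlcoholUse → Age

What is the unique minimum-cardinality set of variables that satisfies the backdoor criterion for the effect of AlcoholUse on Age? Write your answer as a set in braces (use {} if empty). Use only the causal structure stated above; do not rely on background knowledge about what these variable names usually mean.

Variables eligible for adjustment (non-descendants of AlcoholUse, excluding AlcoholUse and Age): {BMI, Cholesterol, SleepHours, Stress}.
Backdoor paths from AlcoholUse to Age:
  P1: AlcoholUse <- BMI -> Age
  P2: AlcoholUse <- Stress <- BMI -> Age
  P3: AlcoholUse <- Stress -> SleepHours <- BMI -> Age
  P4: AlcoholUse <- SleepHours <- BMI -> Age
  P5: AlcoholUse <- SleepHours <- Stress <- BMI -> Age
The empty set is not sufficient: P1 (AlcoholUse <- BMI -> Age) has no collider blocking it and no conditioned non-collider, so it is open.
Try {BMI}:
  P1: blocked at fork node BMI ∈ conditioning set.
  P2: blocked at fork node BMI ∈ conditioning set.
  P3: blocked at collider SleepHours (neither it nor any descendant is in the conditioning set).
  P4: blocked at fork node BMI ∈ conditioning set.
  P5: blocked at fork node BMI ∈ conditioning set.
{BMI} contains no descendant of AlcoholUse and blocks every backdoor path.
No other singleton works — e.g. {Stress} leaves P1 open — so {BMI} is the unique smallest valid adjustment set.

{BMI}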